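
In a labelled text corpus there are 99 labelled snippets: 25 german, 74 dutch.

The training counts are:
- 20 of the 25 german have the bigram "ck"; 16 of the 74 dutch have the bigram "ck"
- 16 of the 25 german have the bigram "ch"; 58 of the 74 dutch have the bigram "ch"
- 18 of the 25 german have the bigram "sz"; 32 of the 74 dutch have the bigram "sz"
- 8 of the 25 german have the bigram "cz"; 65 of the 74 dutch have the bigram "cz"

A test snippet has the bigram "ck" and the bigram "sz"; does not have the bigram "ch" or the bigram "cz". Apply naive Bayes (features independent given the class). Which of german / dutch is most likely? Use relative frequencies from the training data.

german: (25/99) × (20/25) × (9/25) × (18/25) × (17/25) ≈ 0.0356073
dutch: (74/99) × (16/74) × (16/74) × (32/74) × (9/74) ≈ 0.00183782
Highest score → german.

german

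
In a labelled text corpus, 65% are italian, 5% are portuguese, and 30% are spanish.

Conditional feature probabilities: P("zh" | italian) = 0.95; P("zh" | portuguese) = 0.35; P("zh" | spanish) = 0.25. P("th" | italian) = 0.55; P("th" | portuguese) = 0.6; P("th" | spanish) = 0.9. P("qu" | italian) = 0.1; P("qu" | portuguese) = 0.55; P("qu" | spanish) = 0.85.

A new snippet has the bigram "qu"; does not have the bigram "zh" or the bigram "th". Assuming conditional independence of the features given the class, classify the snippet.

italian: 0.65 × (1−0.95) × (1−0.55) × 0.1 = 0.0014625
portuguese: 0.05 × (1−0.35) × (1−0.6) × 0.55 = 0.00715
spanish: 0.3 × (1−0.25) × (1−0.9) × 0.85 = 0.019125
Highest score → spanish.

spanish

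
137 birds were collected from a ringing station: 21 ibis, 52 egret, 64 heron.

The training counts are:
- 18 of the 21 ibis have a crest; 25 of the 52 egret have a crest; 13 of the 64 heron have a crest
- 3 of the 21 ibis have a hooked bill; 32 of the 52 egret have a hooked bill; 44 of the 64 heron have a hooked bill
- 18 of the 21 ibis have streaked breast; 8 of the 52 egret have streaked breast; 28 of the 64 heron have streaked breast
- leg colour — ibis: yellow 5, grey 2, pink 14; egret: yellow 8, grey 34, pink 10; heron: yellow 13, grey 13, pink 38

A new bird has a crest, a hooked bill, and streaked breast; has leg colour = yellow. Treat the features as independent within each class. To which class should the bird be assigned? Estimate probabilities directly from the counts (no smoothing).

ibis: (21/137) × (18/21) × (3/21) × (18/21) × (5/21) ≈ 0.00383052
egret: (52/137) × (25/52) × (32/52) × (8/52) × (8/52) ≈ 0.0026579
heron: (64/137) × (13/64) × (44/64) × (28/64) × (13/64) ≈ 0.00579745
Highest score → heron.

heron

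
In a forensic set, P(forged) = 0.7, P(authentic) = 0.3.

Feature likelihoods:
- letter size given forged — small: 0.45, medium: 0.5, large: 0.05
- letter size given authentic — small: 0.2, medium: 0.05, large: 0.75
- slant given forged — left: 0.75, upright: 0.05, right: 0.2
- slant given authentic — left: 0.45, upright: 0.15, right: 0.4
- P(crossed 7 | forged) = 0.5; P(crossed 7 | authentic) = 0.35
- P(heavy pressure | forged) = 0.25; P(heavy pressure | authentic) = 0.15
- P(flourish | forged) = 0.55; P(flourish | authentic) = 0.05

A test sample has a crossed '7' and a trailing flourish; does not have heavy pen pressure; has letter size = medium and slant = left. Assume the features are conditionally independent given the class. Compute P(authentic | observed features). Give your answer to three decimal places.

0.002

forged: 0.7 × 0.5 × 0.75 × 0.5 × (1−0.25) × 0.55 = 0.054140625
authentic: 0.3 × 0.05 × 0.45 × 0.35 × (1−0.15) × 0.05 = 0.00010040625
P(authentic | x) = 0.00010040625 / 0.05424103125 ≈ 0.002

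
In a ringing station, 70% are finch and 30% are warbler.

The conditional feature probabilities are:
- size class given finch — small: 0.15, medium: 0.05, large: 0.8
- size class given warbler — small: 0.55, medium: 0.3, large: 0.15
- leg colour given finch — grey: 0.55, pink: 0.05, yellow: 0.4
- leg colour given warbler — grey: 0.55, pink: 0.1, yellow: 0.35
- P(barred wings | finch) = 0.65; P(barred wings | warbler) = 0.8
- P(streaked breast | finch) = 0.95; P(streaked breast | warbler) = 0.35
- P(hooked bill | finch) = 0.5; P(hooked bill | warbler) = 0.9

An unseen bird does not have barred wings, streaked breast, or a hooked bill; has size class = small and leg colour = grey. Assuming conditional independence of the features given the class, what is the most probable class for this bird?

finch: 0.7 × 0.15 × 0.55 × (1−0.65) × (1−0.95) × (1−0.5) = 0.0005053125
warbler: 0.3 × 0.55 × 0.55 × (1−0.8) × (1−0.35) × (1−0.9) = 0.00117975
Highest score → warbler.

warbler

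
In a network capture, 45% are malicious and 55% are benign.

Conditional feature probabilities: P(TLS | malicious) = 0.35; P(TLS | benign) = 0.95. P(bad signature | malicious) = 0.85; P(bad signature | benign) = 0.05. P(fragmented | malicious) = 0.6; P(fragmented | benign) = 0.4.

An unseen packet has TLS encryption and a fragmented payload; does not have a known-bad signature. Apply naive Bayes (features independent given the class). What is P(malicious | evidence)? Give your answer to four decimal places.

0.0666

malicious: 0.45 × 0.35 × (1−0.85) × 0.6 = 0.014175
benign: 0.55 × 0.95 × (1−0.05) × 0.4 = 0.19855
P(malicious | x) = 0.014175 / 0.212725 ≈ 0.0666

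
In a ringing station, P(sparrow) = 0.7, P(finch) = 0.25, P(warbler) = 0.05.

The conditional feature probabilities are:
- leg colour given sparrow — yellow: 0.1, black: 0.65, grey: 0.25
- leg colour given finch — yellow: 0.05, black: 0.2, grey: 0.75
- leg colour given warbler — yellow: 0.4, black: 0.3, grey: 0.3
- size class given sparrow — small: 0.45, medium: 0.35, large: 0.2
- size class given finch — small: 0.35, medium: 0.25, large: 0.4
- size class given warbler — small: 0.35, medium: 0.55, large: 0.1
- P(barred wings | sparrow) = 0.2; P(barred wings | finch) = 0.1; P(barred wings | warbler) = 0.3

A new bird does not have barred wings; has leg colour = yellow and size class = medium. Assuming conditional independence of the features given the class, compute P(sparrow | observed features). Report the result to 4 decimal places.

0.6509

sparrow: 0.7 × 0.1 × 0.35 × (1−0.2) = 0.0196
finch: 0.25 × 0.05 × 0.25 × (1−0.1) = 0.0028125
warbler: 0.05 × 0.4 × 0.55 × (1−0.3) = 0.0077
P(sparrow | x) = 0.0196 / 0.0301125 ≈ 0.6509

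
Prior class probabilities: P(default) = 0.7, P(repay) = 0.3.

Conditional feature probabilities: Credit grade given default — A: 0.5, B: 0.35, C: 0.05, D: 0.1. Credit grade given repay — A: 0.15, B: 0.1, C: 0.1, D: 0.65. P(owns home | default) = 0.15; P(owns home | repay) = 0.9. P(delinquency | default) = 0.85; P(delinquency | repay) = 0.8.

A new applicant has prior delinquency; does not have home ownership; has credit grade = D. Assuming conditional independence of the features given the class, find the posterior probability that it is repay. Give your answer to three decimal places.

0.236

default: 0.7 × 0.1 × (1−0.15) × 0.85 = 0.050575
repay: 0.3 × 0.65 × (1−0.9) × 0.8 = 0.0156
P(repay | x) = 0.0156 / 0.066175 ≈ 0.236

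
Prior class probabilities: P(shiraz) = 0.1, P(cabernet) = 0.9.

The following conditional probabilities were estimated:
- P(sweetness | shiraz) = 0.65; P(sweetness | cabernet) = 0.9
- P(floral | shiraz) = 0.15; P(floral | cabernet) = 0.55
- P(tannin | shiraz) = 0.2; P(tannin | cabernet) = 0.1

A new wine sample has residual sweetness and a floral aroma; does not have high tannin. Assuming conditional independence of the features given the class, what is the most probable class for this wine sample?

shiraz: 0.1 × 0.65 × 0.15 × (1−0.2) = 0.0078
cabernet: 0.9 × 0.9 × 0.55 × (1−0.1) = 0.40095
Highest score → cabernet.

cabernet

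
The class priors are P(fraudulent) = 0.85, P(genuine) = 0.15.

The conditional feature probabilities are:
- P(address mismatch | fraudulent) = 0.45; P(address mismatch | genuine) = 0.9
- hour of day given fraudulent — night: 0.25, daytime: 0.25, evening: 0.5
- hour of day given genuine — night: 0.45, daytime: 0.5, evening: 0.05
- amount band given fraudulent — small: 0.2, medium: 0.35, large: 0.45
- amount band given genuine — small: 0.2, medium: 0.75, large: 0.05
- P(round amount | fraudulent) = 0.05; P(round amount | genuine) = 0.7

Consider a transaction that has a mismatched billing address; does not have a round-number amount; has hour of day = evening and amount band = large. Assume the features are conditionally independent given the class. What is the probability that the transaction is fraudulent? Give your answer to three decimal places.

0.999

fraudulent: 0.85 × 0.45 × 0.5 × 0.45 × (1−0.05) = 0.081759375
genuine: 0.15 × 0.9 × 0.05 × 0.05 × (1−0.7) = 0.00010125
P(fraudulent | x) = 0.081759375 / 0.081860625 ≈ 0.999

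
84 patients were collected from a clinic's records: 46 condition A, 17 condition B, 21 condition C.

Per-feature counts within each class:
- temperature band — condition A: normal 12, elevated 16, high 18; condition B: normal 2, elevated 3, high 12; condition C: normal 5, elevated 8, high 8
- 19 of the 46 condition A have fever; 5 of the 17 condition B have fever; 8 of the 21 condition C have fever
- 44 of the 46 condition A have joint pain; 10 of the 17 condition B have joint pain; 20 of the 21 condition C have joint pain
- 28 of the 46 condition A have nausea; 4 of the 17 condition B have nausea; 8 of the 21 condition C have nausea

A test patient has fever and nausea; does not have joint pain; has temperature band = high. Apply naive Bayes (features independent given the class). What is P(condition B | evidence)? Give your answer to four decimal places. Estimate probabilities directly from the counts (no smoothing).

0.5757

condition A: (46/84) × (18/46) × (19/46) × (2/46) × (28/46) ≈ 0.0023424
condition B: (17/84) × (12/17) × (5/17) × (7/17) × (4/17) ≈ 0.00407083
condition C: (21/84) × (8/21) × (8/21) × (1/21) × (8/21) ≈ 0.000658162
P(condition B | x) = 0.00407083 / 0.007071392 ≈ 0.5757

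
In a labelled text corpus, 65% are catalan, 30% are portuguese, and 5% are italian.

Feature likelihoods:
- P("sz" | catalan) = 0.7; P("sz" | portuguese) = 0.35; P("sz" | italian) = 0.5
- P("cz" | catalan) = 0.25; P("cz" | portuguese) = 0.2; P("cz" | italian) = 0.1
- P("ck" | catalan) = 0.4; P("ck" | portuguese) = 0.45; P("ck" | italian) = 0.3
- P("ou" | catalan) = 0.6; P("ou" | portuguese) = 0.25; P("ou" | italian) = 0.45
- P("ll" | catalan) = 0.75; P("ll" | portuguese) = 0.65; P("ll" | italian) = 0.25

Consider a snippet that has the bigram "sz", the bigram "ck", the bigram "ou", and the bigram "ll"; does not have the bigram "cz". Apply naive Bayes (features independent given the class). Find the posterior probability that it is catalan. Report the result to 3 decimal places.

0.899

catalan: 0.65 × 0.7 × (1−0.25) × 0.4 × 0.6 × 0.75 = 0.061425
portuguese: 0.3 × 0.35 × (1−0.2) × 0.45 × 0.25 × 0.65 = 0.0061425
italian: 0.05 × 0.5 × (1−0.1) × 0.3 × 0.45 × 0.25 = 0.000759375
P(catalan | x) = 0.061425 / 0.068326875 ≈ 0.899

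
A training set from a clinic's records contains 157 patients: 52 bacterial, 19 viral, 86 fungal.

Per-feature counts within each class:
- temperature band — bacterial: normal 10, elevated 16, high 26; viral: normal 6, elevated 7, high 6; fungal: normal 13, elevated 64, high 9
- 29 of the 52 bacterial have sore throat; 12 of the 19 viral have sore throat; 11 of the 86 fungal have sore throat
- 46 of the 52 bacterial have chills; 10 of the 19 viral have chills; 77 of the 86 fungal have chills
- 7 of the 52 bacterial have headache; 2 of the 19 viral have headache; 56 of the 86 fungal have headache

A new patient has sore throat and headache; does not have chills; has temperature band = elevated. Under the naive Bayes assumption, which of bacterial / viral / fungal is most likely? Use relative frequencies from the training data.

fungal

bacterial: (52/157) × (16/52) × (29/52) × (6/52) × (7/52) ≈ 0.00088279
viral: (19/157) × (7/19) × (12/19) × (9/19) × (2/19) ≈ 0.00140408
fungal: (86/157) × (64/86) × (11/86) × (9/86) × (56/86) ≈ 0.00355311
Highest score → fungal.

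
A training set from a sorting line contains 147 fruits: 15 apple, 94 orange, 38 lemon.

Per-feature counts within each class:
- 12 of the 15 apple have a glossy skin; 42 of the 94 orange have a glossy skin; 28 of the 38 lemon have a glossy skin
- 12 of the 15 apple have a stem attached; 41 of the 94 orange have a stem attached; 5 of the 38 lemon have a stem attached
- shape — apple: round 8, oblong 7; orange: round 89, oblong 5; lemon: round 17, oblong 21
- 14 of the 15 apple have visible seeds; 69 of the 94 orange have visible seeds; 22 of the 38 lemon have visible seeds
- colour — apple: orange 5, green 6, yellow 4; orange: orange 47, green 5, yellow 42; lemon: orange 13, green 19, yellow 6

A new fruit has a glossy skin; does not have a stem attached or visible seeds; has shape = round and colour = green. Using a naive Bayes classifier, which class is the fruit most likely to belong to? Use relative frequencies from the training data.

apple: (15/147) × (12/15) × (3/15) × (8/15) × (1/15) × (6/15) ≈ 0.0002322
orange: (94/147) × (42/94) × (53/94) × (89/94) × (25/94) × (5/94) ≈ 0.00215773
lemon: (38/147) × (28/38) × (33/38) × (17/38) × (16/38) × (19/38) ≈ 0.0155791
Highest score → lemon.

lemon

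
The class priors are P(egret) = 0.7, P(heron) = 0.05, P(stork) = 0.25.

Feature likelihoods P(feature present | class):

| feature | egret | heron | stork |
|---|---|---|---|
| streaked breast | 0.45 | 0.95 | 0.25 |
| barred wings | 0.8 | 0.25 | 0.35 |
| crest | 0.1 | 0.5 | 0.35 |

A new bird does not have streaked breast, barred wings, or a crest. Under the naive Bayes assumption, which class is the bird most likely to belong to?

stork

egret: 0.7 × (1−0.45) × (1−0.8) × (1−0.1) = 0.0693
heron: 0.05 × (1−0.95) × (1−0.25) × (1−0.5) = 0.0009375
stork: 0.25 × (1−0.25) × (1−0.35) × (1−0.35) = 0.07921875
Highest score → stork.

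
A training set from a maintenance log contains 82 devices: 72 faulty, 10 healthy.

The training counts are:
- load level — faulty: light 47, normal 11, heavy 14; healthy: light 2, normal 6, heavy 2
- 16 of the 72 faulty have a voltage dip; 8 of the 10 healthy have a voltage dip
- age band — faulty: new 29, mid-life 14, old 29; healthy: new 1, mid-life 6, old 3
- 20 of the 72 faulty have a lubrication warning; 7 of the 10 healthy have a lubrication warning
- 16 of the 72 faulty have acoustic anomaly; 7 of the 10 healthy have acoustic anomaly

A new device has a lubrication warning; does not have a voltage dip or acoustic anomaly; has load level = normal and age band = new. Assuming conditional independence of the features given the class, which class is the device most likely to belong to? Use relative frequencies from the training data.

faulty

faulty: (72/82) × (11/72) × (56/72) × (29/72) × (20/72) × (56/72) ≈ 0.00907931
healthy: (10/82) × (6/10) × (2/10) × (1/10) × (7/10) × (3/10) ≈ 0.000307317
Highest score → faulty.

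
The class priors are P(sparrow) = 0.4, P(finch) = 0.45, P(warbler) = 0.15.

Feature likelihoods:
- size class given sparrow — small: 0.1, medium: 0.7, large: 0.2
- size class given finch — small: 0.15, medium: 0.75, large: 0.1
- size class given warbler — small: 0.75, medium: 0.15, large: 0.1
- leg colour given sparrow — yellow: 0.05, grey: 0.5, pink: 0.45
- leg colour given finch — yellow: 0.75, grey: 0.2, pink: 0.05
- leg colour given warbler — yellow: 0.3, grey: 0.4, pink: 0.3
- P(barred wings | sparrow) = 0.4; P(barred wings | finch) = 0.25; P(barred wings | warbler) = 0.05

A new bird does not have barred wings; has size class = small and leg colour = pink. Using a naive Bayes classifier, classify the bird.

sparrow: 0.4 × 0.1 × 0.45 × (1−0.4) = 0.0108
finch: 0.45 × 0.15 × 0.05 × (1−0.25) = 0.00253125
warbler: 0.15 × 0.75 × 0.3 × (1−0.05) = 0.0320625
Highest score → warbler.

warbler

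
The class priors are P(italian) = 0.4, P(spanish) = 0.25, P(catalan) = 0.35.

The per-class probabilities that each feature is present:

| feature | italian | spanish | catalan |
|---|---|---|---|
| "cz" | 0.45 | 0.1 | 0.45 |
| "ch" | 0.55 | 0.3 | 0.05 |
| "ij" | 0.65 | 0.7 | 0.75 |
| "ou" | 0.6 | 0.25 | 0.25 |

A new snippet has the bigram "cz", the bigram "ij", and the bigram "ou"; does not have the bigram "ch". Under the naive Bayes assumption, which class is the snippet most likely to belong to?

italian: 0.4 × 0.45 × (1−0.55) × 0.65 × 0.6 = 0.03159
spanish: 0.25 × 0.1 × (1−0.3) × 0.7 × 0.25 = 0.0030625
catalan: 0.35 × 0.45 × (1−0.05) × 0.75 × 0.25 = 0.0280546875
Highest score → italian.

italian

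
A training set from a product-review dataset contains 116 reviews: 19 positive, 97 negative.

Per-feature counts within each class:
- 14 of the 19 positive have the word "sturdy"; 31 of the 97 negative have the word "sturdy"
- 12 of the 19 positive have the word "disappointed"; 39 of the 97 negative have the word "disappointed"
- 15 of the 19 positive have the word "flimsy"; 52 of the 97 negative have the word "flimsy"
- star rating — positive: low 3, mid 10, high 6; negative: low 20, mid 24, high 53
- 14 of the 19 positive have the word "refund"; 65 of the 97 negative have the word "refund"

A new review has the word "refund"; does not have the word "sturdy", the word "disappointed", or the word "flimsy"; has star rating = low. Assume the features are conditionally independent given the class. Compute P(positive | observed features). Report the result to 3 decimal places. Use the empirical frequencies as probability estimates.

positive: (19/116) × (5/19) × (7/19) × (4/19) × (3/19) × (14/19) ≈ 0.00038896
negative: (97/116) × (66/97) × (58/97) × (45/97) × (20/97) × (65/97) ≈ 0.0218063
P(positive | x) = 0.00038896 / 0.02219526 ≈ 0.018

0.018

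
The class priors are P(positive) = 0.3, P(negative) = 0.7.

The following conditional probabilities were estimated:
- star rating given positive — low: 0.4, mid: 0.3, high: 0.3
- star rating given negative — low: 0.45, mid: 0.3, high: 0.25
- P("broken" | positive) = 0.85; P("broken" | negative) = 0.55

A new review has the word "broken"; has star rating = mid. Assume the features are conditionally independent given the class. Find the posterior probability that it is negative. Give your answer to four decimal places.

positive: 0.3 × 0.3 × 0.85 = 0.0765
negative: 0.7 × 0.3 × 0.55 = 0.1155
P(negative | x) = 0.1155 / 0.192 ≈ 0.6016

0.6016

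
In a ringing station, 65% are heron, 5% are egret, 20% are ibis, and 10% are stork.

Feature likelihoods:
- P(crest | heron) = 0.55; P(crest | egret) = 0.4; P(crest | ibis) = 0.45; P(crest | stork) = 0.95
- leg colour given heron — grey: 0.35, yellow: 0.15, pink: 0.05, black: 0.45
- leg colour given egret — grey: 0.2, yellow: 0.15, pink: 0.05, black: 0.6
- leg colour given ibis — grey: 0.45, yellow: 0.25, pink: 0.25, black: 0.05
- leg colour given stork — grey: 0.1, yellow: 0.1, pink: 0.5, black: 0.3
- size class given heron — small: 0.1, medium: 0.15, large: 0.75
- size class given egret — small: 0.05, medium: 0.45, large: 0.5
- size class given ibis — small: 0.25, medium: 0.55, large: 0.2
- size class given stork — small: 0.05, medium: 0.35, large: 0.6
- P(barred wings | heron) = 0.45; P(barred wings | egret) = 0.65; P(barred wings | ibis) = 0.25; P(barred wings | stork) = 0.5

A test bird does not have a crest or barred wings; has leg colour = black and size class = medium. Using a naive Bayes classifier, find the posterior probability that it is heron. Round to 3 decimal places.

heron: 0.65 × (1−0.55) × 0.45 × 0.15 × (1−0.45) = 0.0108590625
egret: 0.05 × (1−0.4) × 0.6 × 0.45 × (1−0.65) = 0.002835
ibis: 0.2 × (1−0.45) × 0.05 × 0.55 × (1−0.25) = 0.00226875
stork: 0.1 × (1−0.95) × 0.3 × 0.35 × (1−0.5) = 0.0002625
P(heron | x) = 0.0108590625 / 0.0162253125 ≈ 0.669

0.669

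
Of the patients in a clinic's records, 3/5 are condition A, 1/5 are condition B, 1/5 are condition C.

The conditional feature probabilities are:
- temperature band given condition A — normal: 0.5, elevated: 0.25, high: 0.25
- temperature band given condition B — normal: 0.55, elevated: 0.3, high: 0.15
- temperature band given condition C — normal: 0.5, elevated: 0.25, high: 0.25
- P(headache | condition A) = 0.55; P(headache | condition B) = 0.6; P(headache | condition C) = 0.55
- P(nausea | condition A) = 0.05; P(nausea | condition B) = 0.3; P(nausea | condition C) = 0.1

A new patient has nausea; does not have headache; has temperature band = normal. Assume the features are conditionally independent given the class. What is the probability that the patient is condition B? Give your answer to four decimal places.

0.5399

condition A: 0.6 × 0.5 × (1−0.55) × 0.05 = 0.00675
condition B: 0.2 × 0.55 × (1−0.6) × 0.3 = 0.0132
condition C: 0.2 × 0.5 × (1−0.55) × 0.1 = 0.0045
P(condition B | x) = 0.0132 / 0.02445 ≈ 0.5399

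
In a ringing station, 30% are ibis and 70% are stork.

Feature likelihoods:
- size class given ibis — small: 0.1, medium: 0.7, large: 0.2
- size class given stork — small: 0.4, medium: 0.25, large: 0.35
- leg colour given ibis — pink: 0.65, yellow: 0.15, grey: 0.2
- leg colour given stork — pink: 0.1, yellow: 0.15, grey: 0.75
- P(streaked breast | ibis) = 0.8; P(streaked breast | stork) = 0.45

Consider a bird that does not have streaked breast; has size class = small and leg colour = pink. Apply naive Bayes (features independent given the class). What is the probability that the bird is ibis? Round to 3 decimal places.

ibis: 0.3 × 0.1 × 0.65 × (1−0.8) = 0.0039
stork: 0.7 × 0.4 × 0.1 × (1−0.45) = 0.0154
P(ibis | x) = 0.0039 / 0.0193 ≈ 0.202

0.202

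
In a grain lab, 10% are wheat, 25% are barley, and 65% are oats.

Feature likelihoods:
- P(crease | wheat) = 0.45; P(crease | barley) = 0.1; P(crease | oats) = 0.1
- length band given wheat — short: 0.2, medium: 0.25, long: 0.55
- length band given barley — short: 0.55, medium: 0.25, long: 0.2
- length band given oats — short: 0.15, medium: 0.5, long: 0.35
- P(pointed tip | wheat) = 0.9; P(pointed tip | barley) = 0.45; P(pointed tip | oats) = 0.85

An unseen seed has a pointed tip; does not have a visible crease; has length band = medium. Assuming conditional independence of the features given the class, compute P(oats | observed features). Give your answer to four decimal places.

wheat: 0.1 × (1−0.45) × 0.25 × 0.9 = 0.012375
barley: 0.25 × (1−0.1) × 0.25 × 0.45 = 0.0253125
oats: 0.65 × (1−0.1) × 0.5 × 0.85 = 0.248625
P(oats | x) = 0.248625 / 0.2863125 ≈ 0.8684

0.8684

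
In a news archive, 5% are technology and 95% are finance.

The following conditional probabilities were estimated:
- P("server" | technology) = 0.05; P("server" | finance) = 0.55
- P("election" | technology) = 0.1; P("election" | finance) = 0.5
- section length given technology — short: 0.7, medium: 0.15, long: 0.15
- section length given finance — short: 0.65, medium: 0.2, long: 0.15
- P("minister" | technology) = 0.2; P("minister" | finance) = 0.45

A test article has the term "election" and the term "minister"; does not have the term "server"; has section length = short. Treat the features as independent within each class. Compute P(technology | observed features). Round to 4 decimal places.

technology: 0.05 × (1−0.05) × 0.1 × 0.7 × 0.2 = 0.000665
finance: 0.95 × (1−0.55) × 0.5 × 0.65 × 0.45 = 0.062521875
P(technology | x) = 0.000665 / 0.063186875 ≈ 0.0105

0.0105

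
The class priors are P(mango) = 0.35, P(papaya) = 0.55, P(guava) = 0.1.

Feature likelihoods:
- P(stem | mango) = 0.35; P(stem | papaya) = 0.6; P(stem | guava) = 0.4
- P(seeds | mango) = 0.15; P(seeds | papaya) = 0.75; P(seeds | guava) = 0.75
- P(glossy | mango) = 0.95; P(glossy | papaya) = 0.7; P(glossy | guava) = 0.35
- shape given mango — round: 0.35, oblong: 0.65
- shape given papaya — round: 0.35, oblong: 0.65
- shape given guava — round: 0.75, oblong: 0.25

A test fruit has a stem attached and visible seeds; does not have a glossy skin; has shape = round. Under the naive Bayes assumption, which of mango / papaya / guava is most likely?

papaya

mango: 0.35 × 0.35 × 0.15 × (1−0.95) × 0.35 = 0.0003215625
papaya: 0.55 × 0.6 × 0.75 × (1−0.7) × 0.35 = 0.0259875
guava: 0.1 × 0.4 × 0.75 × (1−0.35) × 0.75 = 0.014625
Highest score → papaya.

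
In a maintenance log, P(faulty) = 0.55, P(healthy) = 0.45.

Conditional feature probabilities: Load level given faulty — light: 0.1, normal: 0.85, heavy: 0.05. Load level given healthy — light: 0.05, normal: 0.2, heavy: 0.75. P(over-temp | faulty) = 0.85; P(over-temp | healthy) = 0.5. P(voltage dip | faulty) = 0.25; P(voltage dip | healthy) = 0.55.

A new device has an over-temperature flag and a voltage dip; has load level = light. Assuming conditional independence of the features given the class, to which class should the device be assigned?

faulty: 0.55 × 0.1 × 0.85 × 0.25 = 0.0116875
healthy: 0.45 × 0.05 × 0.5 × 0.55 = 0.0061875
Highest score → faulty.

faulty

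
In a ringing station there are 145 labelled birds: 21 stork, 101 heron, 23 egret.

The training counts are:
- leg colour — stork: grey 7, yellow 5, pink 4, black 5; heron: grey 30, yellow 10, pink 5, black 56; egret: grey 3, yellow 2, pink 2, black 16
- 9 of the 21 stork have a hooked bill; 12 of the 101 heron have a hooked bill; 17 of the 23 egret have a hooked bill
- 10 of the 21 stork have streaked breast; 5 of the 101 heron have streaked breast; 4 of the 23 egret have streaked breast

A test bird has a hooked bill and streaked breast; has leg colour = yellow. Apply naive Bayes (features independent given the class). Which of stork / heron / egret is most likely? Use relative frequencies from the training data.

stork: (21/145) × (5/21) × (9/21) × (10/21) ≈ 0.0070373
heron: (101/145) × (10/101) × (12/101) × (5/101) ≈ 0.00040564
egret: (23/145) × (2/23) × (17/23) × (4/23) ≈ 0.00177303
Highest score → stork.

stork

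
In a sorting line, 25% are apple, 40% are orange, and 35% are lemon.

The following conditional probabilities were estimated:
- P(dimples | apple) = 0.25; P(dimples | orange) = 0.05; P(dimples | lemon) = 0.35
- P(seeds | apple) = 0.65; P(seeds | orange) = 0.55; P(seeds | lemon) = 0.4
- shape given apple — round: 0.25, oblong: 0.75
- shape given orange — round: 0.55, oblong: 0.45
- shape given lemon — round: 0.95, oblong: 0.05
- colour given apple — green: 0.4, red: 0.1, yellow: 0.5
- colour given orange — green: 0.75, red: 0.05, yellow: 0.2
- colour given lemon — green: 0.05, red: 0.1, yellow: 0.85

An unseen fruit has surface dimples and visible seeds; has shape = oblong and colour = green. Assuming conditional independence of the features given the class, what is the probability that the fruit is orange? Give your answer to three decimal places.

0.232

apple: 0.25 × 0.25 × 0.65 × 0.75 × 0.4 = 0.0121875
orange: 0.4 × 0.05 × 0.55 × 0.45 × 0.75 = 0.0037125
lemon: 0.35 × 0.35 × 0.4 × 0.05 × 0.05 = 0.0001225
P(orange | x) = 0.0037125 / 0.0160225 ≈ 0.232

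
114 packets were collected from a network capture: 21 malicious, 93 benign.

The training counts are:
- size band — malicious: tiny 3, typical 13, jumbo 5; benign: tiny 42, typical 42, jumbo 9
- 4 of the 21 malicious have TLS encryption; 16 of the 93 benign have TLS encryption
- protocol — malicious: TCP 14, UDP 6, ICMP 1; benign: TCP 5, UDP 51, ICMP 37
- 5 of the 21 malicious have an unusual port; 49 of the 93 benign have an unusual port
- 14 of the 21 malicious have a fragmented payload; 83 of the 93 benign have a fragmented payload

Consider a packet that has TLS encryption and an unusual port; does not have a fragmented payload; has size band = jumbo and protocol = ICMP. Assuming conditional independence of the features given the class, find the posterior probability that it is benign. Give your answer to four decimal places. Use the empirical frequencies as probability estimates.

malicious: (21/114) × (5/21) × (4/21) × (1/21) × (5/21) × (7/21) ≈ 0.000031573
benign: (93/114) × (9/93) × (16/93) × (37/93) × (49/93) × (10/93) ≈ 0.000306143
P(benign | x) = 0.000306143 / 0.000337716 ≈ 0.9065

0.9065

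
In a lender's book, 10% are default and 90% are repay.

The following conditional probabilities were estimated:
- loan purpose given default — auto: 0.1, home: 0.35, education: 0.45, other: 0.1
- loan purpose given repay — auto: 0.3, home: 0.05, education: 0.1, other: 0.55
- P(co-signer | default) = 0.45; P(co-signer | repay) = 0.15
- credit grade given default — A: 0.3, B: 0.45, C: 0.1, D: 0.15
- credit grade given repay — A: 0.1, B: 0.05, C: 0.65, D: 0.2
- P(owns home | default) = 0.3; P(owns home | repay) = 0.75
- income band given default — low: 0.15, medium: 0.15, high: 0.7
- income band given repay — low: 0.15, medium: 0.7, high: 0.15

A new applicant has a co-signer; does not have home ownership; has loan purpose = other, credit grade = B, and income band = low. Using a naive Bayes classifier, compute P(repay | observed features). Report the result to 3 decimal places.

default: 0.1 × 0.1 × 0.45 × 0.45 × (1−0.3) × 0.15 = 0.000212625
repay: 0.9 × 0.55 × 0.15 × 0.05 × (1−0.75) × 0.15 = 0.00013921875
P(repay | x) = 0.00013921875 / 0.00035184375 ≈ 0.396

0.396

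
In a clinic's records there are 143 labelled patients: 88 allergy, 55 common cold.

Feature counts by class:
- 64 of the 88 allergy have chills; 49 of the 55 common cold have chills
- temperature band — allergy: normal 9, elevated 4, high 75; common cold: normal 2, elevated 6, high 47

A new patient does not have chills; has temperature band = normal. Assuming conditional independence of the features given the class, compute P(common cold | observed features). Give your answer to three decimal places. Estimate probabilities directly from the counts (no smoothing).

0.082

allergy: (88/143) × (24/88) × (9/88) ≈ 0.0171647
common cold: (55/143) × (6/55) × (2/55) ≈ 0.00152575
P(common cold | x) = 0.00152575 / 0.01869045 ≈ 0.082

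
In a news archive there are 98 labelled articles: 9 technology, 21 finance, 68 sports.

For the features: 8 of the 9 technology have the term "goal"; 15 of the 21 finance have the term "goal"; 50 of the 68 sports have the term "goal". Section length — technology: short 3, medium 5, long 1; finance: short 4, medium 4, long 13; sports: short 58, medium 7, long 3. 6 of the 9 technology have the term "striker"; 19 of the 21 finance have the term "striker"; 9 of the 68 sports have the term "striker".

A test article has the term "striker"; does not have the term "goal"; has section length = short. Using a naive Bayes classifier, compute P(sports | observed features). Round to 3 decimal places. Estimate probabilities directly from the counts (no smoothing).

technology: (9/98) × (1/9) × (3/9) × (6/9) ≈ 0.00226757
finance: (21/98) × (6/21) × (4/21) × (19/21) ≈ 0.0105512
sports: (68/98) × (18/68) × (58/68) × (9/68) ≈ 0.0207348
P(sports | x) = 0.0207348 / 0.03355357 ≈ 0.618

0.618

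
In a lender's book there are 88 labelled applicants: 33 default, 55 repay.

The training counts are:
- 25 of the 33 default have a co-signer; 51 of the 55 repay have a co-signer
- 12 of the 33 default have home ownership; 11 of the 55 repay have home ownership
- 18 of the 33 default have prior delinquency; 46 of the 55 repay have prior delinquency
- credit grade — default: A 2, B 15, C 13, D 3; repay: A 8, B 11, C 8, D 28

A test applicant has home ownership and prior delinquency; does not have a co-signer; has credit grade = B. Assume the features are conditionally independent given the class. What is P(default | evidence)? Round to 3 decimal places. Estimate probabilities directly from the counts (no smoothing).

0.844

default: (33/88) × (8/33) × (12/33) × (18/33) × (15/33) ≈ 0.00819616
repay: (55/88) × (4/55) × (11/55) × (46/55) × (11/55) ≈ 0.00152066
P(default | x) = 0.00819616 / 0.00971682 ≈ 0.844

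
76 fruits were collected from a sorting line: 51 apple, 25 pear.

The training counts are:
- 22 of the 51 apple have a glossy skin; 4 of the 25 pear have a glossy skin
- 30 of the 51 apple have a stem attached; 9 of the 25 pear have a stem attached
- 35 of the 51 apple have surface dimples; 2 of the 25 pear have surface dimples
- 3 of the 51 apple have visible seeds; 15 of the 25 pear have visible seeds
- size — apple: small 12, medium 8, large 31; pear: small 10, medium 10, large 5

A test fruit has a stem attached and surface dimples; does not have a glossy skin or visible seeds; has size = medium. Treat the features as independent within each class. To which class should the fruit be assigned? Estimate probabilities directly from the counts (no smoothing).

apple

apple: (51/76) × (29/51) × (30/51) × (35/51) × (48/51) × (8/51) ≈ 0.0227418
pear: (25/76) × (21/25) × (9/25) × (2/25) × (10/25) × (10/25) ≈ 0.00127326
Highest score → apple.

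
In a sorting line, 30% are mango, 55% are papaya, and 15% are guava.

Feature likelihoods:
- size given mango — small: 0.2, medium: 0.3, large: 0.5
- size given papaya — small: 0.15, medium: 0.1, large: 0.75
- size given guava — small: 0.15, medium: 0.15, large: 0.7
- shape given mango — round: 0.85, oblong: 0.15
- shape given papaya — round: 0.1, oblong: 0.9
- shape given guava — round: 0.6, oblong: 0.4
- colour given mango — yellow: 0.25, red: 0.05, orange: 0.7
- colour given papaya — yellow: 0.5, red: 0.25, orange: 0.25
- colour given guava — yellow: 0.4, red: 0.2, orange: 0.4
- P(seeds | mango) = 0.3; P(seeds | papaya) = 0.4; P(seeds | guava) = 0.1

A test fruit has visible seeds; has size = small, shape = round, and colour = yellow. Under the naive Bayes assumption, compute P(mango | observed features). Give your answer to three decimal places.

0.636

mango: 0.3 × 0.2 × 0.85 × 0.25 × 0.3 = 0.003825
papaya: 0.55 × 0.15 × 0.1 × 0.5 × 0.4 = 0.00165
guava: 0.15 × 0.15 × 0.6 × 0.4 × 0.1 = 0.00054
P(mango | x) = 0.003825 / 0.006015 ≈ 0.636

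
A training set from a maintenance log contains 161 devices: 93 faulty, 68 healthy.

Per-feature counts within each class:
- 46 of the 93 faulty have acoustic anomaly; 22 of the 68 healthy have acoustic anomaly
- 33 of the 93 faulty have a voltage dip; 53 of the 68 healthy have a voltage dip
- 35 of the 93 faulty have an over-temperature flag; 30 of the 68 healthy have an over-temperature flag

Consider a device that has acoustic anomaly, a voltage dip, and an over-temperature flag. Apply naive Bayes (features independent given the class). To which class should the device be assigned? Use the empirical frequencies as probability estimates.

faulty: (93/161) × (46/93) × (33/93) × (35/93) ≈ 0.0381547
healthy: (68/161) × (22/68) × (53/68) × (30/68) ≈ 0.0469868
Highest score → healthy.

healthy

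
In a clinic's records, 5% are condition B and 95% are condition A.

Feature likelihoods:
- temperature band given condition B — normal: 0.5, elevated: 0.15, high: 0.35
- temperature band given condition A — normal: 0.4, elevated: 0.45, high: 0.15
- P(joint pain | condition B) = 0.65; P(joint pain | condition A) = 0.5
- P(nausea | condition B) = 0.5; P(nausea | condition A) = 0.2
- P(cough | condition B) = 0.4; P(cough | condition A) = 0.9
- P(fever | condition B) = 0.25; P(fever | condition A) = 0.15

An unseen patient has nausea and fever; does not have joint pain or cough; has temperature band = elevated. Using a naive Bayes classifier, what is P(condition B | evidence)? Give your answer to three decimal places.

0.235

condition B: 0.05 × 0.15 × (1−0.65) × 0.5 × (1−0.4) × 0.25 = 0.000196875
condition A: 0.95 × 0.45 × (1−0.5) × 0.2 × (1−0.9) × 0.15 = 0.00064125
P(condition B | x) = 0.000196875 / 0.000838125 ≈ 0.235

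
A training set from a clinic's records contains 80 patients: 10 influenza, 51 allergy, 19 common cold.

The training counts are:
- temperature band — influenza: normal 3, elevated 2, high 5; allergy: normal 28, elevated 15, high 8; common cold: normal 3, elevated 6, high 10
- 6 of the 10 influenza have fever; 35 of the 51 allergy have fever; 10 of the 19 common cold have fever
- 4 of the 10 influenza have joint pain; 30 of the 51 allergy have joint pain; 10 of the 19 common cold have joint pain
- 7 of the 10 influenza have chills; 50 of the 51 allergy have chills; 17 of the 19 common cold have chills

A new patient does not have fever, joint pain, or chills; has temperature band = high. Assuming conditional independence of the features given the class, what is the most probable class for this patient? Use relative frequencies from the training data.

influenza: (10/80) × (5/10) × (4/10) × (6/10) × (3/10) = 0.0045
allergy: (51/80) × (8/51) × (16/51) × (21/51) × (1/51) ≈ 0.000253296
common cold: (19/80) × (10/19) × (9/19) × (9/19) × (2/19) ≈ 0.00295233
Highest score → influenza.

influenza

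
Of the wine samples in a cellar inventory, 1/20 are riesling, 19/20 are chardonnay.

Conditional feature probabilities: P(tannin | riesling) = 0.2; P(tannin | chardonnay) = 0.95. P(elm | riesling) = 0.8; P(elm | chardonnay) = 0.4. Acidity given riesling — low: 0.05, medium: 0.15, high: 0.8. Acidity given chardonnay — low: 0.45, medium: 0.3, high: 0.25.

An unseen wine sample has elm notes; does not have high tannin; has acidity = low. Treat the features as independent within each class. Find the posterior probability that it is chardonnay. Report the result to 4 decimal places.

0.8424

riesling: 0.05 × (1−0.2) × 0.8 × 0.05 = 0.0016
chardonnay: 0.95 × (1−0.95) × 0.4 × 0.45 = 0.00855
P(chardonnay | x) = 0.00855 / 0.01015 ≈ 0.8424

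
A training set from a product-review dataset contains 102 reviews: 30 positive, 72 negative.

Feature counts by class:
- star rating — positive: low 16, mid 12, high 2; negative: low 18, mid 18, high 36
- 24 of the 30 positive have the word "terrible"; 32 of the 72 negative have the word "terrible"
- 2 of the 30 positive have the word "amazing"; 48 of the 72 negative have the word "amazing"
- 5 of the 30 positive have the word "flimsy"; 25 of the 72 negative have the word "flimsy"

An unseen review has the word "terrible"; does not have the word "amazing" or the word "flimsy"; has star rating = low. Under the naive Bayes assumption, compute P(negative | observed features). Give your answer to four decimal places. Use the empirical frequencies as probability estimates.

0.1488

positive: (30/102) × (16/30) × (24/30) × (28/30) × (25/30) ≈ 0.0976035
negative: (72/102) × (18/72) × (32/72) × (24/72) × (47/72) ≈ 0.0170661
P(negative | x) = 0.0170661 / 0.1146696 ≈ 0.1488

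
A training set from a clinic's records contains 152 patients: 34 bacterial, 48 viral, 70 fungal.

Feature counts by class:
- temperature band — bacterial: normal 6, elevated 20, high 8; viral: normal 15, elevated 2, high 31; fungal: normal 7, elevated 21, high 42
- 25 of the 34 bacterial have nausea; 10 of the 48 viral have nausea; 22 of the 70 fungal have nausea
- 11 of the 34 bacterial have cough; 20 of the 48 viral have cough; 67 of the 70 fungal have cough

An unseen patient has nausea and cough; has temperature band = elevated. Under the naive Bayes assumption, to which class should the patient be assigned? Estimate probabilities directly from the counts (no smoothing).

bacterial: (34/152) × (20/34) × (25/34) × (11/34) ≈ 0.0313012
viral: (48/152) × (2/48) × (10/48) × (20/48) ≈ 0.00114218
fungal: (70/152) × (21/70) × (22/70) × (67/70) ≈ 0.0415602
Highest score → fungal.

fungal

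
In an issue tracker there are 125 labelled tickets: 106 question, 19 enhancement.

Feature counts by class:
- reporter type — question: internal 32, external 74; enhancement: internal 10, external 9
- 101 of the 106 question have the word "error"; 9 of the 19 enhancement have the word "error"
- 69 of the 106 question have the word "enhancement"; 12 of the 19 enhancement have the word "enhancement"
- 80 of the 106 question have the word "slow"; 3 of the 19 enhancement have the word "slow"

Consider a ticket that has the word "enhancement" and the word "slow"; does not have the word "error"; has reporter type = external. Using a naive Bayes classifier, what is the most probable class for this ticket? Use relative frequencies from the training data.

question

question: (106/125) × (74/106) × (5/106) × (69/106) × (80/106) ≈ 0.0137187
enhancement: (19/125) × (9/19) × (10/19) × (12/19) × (3/19) ≈ 0.00377898
Highest score → question.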